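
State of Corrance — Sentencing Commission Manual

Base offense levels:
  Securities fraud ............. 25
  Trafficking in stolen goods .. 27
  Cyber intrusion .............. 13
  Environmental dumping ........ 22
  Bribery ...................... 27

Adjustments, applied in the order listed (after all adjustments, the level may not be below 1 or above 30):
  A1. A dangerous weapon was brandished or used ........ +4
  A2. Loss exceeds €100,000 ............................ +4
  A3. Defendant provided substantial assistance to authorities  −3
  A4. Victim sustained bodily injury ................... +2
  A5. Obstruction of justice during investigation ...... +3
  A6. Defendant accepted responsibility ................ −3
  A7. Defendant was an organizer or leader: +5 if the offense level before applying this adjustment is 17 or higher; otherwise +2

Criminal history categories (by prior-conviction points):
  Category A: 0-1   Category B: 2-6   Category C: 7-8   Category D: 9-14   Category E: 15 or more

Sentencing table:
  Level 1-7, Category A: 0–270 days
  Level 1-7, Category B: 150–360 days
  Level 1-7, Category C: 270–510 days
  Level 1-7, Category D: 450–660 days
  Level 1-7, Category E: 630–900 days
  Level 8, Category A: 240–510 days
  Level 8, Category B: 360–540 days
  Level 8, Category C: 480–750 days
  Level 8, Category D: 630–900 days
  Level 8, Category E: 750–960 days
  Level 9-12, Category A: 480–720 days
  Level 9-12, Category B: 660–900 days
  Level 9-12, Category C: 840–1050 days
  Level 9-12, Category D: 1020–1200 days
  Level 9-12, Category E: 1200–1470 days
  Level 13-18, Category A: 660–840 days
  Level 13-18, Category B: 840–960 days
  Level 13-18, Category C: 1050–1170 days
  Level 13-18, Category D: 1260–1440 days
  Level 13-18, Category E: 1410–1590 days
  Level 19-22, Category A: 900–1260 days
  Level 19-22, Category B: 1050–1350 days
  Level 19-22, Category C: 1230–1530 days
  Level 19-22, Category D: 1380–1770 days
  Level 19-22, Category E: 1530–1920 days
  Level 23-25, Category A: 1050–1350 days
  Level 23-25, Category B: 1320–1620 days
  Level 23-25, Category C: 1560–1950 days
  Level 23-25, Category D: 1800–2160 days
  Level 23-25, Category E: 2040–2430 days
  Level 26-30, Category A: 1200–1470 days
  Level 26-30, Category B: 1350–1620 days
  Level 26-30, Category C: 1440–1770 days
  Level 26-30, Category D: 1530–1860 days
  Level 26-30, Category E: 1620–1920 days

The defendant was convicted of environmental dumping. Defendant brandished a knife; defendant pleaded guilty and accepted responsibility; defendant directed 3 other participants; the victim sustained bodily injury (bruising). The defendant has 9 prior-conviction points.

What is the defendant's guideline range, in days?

Base offense level for environmental dumping: 22.
A1 applies: 22 + 4 = 26.
A2 does not apply.
A3 does not apply.
A4 applies: 26 + 2 = 28.
A6 applies: 28 − 3 = 25.
A7 applies (level before this adjustment is 25 ≥ 17, so +5): 25 + 5 = 30.
Final offense level: 30.
Criminal history: 9 prior points → Category D (9-14).
Level 30 falls in the 26-30 band.
Grid: Level 26-30 × Category D = 1530-1860 days.

1530-1860 days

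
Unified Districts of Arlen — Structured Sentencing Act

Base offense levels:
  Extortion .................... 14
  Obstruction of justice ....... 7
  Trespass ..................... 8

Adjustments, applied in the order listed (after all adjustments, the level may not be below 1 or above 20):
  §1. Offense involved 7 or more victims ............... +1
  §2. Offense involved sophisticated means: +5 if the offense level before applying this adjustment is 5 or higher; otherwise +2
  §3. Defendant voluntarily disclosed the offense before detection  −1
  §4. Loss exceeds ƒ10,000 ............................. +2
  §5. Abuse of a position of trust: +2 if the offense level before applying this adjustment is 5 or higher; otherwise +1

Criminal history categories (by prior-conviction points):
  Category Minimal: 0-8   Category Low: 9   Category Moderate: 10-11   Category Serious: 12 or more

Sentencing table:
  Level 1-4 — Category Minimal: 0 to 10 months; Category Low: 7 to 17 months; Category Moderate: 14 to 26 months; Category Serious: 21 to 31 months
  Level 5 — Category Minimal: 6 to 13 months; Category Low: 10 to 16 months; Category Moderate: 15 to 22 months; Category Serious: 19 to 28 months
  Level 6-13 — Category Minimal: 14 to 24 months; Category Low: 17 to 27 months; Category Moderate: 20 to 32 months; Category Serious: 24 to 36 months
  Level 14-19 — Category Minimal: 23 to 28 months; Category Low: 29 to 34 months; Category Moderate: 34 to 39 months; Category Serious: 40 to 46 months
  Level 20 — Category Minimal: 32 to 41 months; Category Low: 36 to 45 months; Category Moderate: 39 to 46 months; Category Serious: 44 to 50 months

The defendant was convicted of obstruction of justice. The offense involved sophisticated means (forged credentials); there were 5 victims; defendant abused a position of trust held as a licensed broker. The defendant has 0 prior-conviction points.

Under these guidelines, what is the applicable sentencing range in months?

23-28 months

Base offense level for obstruction of justice: 7.
§2 applies (level before this adjustment is 7 ≥ 5, so +5): 7 + 5 = 12.
§5 applies (level before this adjustment is 12 ≥ 5, so +2): 12 + 2 = 14.
Final offense level: 14.
Criminal history: 0 prior points → Category Minimal (0-8).
Level 14 falls in the 14-19 band.
Grid: Level 14-19 × Category Minimal = 23-28 months.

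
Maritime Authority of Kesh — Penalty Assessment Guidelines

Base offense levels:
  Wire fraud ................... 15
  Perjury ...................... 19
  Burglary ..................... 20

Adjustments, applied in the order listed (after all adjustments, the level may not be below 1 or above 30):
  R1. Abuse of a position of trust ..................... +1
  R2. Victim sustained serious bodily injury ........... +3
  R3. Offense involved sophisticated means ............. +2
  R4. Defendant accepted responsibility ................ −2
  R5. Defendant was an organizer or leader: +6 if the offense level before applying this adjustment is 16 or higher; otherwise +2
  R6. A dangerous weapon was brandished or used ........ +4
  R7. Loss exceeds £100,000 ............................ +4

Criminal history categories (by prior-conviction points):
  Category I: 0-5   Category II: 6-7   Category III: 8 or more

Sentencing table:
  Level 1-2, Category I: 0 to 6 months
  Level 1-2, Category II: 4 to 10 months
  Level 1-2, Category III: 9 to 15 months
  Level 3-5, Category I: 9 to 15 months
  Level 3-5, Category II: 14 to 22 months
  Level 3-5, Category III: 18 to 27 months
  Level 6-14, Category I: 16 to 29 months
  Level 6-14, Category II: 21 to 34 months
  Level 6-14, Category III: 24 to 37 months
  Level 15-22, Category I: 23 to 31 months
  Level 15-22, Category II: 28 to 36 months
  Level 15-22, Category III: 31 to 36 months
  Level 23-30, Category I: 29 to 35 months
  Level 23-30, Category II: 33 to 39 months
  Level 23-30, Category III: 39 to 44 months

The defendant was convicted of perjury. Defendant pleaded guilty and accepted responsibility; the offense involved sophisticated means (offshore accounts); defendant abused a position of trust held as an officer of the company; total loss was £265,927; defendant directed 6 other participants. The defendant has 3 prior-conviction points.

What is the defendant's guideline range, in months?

Base offense level for perjury: 19.
R1 applies: 19 + 1 = 20.
R2 does not apply.
R3 applies: 20 + 2 = 22.
R4 applies: 22 − 2 = 20.
R5 applies (level before this adjustment is 20 ≥ 16, so +6): 20 + 6 = 26.
R7 applies: 26 + 4 = 30.
Final offense level: 30.
Criminal history: 3 prior points → Category I (0-5).
Level 30 falls in the 23-30 band.
Grid: Level 23-30 × Category I = 29-35 months.

29-35 months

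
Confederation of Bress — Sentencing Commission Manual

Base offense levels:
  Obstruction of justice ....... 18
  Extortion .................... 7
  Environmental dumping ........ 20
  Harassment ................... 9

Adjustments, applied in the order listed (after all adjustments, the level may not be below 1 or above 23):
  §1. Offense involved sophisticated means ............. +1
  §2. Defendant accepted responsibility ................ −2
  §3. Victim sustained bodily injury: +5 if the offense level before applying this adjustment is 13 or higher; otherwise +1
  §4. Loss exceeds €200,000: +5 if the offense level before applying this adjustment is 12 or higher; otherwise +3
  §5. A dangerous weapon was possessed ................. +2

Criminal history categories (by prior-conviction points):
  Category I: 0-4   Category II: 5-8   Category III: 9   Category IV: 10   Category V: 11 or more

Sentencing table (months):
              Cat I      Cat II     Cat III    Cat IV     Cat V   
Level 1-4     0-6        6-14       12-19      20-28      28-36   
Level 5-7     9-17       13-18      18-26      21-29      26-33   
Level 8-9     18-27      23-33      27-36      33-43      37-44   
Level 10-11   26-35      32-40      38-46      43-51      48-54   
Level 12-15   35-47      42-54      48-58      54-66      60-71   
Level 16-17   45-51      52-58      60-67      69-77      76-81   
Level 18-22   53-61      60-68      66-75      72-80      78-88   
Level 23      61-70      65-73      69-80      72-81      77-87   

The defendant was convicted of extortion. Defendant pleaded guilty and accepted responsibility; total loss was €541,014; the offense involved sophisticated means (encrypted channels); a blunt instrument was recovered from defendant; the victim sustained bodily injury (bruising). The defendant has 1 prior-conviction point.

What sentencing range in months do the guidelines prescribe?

35-47 months

Base offense level for extortion: 7.
§1 applies: 7 + 1 = 8.
§2 applies: 8 − 2 = 6.
§3 applies (level before this adjustment is 6 < 13, so +1): 6 + 1 = 7.
§4 applies (level before this adjustment is 7 < 12, so +3): 7 + 3 = 10.
§5 applies: 10 + 2 = 12.
Final offense level: 12.
Criminal history: 1 prior point → Category I (0-4).
Level 12 falls in the 12-15 band.
Grid: Level 12-15 × Category I = 35-47 months.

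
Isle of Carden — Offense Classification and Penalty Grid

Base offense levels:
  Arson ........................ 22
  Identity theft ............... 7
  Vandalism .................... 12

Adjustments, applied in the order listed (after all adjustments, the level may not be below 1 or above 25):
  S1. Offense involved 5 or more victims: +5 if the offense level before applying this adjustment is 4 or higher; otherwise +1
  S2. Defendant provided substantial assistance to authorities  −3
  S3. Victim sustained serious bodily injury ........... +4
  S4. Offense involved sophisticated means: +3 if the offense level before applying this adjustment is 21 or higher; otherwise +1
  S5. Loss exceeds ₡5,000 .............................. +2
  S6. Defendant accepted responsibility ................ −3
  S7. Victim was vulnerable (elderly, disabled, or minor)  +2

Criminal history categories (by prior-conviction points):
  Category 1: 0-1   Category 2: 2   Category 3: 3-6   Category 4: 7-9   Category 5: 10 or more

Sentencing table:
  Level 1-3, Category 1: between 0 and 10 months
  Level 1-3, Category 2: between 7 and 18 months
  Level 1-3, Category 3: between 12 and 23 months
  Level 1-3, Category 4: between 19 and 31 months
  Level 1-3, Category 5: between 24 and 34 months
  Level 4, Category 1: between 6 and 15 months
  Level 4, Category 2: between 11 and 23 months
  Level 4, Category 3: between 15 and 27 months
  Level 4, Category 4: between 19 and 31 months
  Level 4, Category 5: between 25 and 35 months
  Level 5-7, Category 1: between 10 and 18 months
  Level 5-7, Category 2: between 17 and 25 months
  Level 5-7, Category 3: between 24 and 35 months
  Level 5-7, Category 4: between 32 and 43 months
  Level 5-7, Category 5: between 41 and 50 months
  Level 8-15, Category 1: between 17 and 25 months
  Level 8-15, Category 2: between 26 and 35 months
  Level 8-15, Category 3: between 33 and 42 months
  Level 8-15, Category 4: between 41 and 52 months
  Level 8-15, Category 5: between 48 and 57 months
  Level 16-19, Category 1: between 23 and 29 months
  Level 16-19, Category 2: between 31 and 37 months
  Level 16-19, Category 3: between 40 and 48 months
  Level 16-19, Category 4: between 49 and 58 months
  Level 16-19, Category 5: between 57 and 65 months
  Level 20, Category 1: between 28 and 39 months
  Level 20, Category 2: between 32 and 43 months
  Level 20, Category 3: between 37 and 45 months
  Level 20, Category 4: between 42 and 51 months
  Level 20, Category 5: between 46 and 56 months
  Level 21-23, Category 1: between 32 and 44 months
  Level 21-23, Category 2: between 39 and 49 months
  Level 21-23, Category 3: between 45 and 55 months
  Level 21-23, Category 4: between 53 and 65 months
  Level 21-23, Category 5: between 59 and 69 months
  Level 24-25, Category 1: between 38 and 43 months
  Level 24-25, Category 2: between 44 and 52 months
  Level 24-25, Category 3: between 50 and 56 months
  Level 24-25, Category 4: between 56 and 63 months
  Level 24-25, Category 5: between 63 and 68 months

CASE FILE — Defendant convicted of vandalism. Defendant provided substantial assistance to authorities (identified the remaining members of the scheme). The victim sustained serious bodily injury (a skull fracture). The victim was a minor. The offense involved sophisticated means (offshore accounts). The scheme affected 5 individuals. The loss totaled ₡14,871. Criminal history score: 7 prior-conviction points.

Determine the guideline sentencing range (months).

Base offense level for vandalism: 12.
S1 applies (level before this adjustment is 12 ≥ 4, so +5): 12 + 5 = 17.
S2 applies: 17 − 3 = 14.
S3 applies: 14 + 4 = 18.
S4 applies (level before this adjustment is 18 < 21, so +1): 18 + 1 = 19.
S5 applies: 19 + 2 = 21.
S6 does not apply.
S7 applies: 21 + 2 = 23.
Final offense level: 23.
Criminal history: 7 prior points → Category 4 (7-9).
Level 23 falls in the 21-23 band.
Grid: Level 21-23 × Category 4 = 53-65 months.

53-65 months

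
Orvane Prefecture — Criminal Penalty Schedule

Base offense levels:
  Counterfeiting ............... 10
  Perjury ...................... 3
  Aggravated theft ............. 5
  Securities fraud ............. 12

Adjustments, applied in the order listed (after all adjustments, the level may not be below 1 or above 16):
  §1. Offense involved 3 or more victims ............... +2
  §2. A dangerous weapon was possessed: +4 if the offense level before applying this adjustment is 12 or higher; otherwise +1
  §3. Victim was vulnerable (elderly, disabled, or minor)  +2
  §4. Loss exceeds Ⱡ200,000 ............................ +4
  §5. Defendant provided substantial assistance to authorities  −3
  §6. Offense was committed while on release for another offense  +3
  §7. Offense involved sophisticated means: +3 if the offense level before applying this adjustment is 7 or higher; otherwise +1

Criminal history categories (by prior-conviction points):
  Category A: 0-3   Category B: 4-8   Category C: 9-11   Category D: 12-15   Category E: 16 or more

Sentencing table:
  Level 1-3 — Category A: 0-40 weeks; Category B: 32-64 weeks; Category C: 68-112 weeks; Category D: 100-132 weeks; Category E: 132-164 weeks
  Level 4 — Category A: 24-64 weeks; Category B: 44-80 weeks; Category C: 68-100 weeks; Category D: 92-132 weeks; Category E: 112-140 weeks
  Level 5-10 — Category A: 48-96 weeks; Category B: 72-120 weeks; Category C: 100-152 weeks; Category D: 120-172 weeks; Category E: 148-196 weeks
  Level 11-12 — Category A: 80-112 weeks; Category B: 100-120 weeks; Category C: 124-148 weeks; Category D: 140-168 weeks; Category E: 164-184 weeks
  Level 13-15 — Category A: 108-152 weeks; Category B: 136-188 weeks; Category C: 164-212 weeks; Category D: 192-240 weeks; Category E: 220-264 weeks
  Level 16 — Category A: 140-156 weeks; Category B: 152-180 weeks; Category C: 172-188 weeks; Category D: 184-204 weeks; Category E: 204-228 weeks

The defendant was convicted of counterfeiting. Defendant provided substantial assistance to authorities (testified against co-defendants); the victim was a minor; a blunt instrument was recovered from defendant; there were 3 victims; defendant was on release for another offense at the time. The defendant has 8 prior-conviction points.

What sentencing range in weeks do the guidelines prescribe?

152-180 weeks

Base offense level for counterfeiting: 10.
§1 applies: 10 + 2 = 12.
§2 applies (level before this adjustment is 12 ≥ 12, so +4): 12 + 4 = 16.
§3 applies: 16 + 2 = 18.
§4 does not apply.
§5 applies: 18 − 3 = 15.
§6 applies: 15 + 3 = 18.
Level 18 exceeds the maximum of 16; capped at 16.
Final offense level: 16.
Criminal history: 8 prior points → Category B (4-8).
Level 16 falls in the 16 band.
Grid: Level 16 × Category B = 152-180 weeks.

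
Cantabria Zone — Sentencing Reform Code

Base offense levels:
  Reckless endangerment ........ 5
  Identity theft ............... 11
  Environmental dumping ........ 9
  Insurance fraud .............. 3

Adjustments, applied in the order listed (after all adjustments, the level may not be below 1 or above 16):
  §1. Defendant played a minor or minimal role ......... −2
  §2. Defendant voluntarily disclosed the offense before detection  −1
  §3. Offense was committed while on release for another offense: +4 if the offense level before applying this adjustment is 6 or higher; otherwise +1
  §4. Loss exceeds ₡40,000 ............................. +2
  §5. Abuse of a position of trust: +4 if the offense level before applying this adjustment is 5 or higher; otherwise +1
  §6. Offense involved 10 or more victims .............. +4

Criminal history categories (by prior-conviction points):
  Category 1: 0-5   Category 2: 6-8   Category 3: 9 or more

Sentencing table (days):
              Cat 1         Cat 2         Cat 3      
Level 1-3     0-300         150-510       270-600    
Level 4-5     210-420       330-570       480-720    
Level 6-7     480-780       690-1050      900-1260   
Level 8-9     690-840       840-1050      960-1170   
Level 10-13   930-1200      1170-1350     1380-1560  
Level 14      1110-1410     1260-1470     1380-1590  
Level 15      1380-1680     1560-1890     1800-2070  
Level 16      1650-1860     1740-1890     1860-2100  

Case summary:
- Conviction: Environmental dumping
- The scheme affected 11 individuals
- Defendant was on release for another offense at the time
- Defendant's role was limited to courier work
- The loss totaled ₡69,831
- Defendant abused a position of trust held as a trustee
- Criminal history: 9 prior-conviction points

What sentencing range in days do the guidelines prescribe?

1860-2100 days

Base offense level for environmental dumping: 9.
§1 applies: 9 − 2 = 7.
§3 applies (level before this adjustment is 7 ≥ 6, so +4): 7 + 4 = 11.
§4 applies: 11 + 2 = 13.
§5 applies (level before this adjustment is 13 ≥ 5, so +4): 13 + 4 = 17.
§6 applies: 17 + 4 = 21.
Level 21 exceeds the maximum of 16; capped at 16.
Final offense level: 16.
Criminal history: 9 prior points → Category 3 (9+).
Level 16 falls in the 16 band.
Grid: Level 16 × Category 3 = 1860-2100 days.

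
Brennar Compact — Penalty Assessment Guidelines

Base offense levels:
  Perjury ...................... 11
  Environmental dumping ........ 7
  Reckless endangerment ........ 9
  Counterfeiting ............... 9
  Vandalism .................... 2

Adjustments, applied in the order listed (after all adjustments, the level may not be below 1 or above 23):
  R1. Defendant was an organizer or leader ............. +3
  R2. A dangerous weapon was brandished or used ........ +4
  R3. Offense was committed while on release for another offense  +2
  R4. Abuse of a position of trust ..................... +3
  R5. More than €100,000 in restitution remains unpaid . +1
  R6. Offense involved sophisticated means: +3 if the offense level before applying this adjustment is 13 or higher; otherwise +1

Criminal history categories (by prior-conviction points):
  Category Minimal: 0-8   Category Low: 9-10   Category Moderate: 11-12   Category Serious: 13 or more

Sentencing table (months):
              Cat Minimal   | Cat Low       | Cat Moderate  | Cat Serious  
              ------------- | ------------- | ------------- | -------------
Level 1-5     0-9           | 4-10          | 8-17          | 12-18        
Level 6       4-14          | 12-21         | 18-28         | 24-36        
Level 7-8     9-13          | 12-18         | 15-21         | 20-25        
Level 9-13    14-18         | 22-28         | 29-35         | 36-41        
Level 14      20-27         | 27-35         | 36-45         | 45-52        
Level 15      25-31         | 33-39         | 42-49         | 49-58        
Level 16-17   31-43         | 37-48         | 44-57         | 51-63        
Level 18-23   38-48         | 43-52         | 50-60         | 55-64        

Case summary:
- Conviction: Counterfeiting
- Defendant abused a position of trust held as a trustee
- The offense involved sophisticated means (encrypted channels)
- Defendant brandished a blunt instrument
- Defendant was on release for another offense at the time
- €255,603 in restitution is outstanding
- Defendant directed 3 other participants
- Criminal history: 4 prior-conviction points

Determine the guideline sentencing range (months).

38-48 months

Base offense level for counterfeiting: 9.
R1 applies: 9 + 3 = 12.
R2 applies: 12 + 4 = 16.
R3 applies: 16 + 2 = 18.
R4 applies: 18 + 3 = 21.
R5 applies: 21 + 1 = 22.
R6 applies (level before this adjustment is 22 ≥ 13, so +3): 22 + 3 = 25.
Level 25 exceeds the maximum of 23; capped at 23.
Final offense level: 23.
Criminal history: 4 prior points → Category Minimal (0-8).
Level 23 falls in the 18-23 band.
Grid: Level 18-23 × Category Minimal = 38-48 months.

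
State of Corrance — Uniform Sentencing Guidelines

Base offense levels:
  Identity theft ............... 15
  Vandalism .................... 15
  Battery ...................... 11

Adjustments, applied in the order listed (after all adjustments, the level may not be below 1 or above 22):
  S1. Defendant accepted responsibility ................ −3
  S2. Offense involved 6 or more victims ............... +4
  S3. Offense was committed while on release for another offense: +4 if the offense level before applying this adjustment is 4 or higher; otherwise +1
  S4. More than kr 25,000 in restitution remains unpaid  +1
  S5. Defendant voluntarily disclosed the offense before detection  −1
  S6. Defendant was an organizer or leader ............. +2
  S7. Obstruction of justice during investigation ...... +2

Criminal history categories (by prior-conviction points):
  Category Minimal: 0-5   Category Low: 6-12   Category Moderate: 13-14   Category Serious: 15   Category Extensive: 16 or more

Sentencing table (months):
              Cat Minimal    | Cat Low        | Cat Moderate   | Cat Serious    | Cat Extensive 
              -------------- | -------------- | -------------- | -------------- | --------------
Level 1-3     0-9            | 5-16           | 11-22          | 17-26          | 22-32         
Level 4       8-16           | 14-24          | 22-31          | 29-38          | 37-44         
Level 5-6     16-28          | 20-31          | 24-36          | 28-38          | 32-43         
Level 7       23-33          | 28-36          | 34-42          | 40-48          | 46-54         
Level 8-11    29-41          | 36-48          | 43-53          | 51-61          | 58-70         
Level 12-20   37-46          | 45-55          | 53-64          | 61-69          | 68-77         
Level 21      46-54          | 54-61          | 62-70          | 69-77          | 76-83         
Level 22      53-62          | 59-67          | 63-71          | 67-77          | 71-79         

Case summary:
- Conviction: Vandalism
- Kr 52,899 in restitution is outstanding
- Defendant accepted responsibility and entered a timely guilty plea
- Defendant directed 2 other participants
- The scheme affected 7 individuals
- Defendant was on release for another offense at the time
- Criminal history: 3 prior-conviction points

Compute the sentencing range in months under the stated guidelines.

Base offense level for vandalism: 15.
S1 applies: 15 − 3 = 12.
S2 applies: 12 + 4 = 16.
S3 applies (level before this adjustment is 16 ≥ 4, so +4): 16 + 4 = 20.
S4 applies: 20 + 1 = 21.
S6 applies: 21 + 2 = 23.
S7 does not apply.
Level 23 exceeds the maximum of 22; capped at 22.
Final offense level: 22.
Criminal history: 3 prior points → Category Minimal (0-5).
Level 22 falls in the 22 band.
Grid: Level 22 × Category Minimal = 53-62 months.

53-62 months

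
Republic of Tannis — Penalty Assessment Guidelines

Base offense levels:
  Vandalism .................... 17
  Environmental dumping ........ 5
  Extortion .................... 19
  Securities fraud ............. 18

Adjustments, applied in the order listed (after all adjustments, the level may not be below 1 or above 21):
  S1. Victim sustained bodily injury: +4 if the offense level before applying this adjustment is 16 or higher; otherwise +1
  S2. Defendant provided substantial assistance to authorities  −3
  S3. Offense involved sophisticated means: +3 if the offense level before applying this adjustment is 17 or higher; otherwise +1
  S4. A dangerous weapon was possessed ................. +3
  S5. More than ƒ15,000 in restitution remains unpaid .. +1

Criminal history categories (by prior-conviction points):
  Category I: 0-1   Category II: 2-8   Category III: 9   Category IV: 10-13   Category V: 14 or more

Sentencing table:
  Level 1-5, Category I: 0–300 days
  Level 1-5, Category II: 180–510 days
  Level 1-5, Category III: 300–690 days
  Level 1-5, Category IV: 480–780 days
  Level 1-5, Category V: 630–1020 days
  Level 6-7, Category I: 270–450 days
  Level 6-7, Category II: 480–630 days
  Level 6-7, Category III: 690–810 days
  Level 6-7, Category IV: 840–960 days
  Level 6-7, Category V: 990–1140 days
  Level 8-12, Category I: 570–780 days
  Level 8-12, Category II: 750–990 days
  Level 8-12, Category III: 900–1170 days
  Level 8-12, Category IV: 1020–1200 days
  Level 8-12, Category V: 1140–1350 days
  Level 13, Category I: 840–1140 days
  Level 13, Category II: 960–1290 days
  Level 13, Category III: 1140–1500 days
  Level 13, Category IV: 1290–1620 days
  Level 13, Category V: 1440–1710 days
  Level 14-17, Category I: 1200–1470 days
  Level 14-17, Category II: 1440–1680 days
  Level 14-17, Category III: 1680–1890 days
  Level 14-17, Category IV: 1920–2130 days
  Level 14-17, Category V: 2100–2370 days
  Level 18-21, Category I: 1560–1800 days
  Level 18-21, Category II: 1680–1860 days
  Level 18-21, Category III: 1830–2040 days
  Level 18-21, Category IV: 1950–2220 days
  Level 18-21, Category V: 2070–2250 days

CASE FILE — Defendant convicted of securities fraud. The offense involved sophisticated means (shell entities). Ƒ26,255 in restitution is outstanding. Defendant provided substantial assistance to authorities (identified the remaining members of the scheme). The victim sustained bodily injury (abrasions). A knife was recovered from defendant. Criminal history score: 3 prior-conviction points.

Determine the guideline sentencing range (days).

1680-1860 days

Base offense level for securities fraud: 18.
S1 applies (level before this adjustment is 18 ≥ 16, so +4): 18 + 4 = 22.
S2 applies: 22 − 3 = 19.
S3 applies (level before this adjustment is 19 ≥ 17, so +3): 19 + 3 = 22.
S4 applies: 22 + 3 = 25.
S5 applies: 25 + 1 = 26.
Level 26 exceeds the maximum of 21; capped at 21.
Final offense level: 21.
Criminal history: 3 prior points → Category II (2-8).
Level 21 falls in the 18-21 band.
Grid: Level 18-21 × Category II = 1680-1860 days.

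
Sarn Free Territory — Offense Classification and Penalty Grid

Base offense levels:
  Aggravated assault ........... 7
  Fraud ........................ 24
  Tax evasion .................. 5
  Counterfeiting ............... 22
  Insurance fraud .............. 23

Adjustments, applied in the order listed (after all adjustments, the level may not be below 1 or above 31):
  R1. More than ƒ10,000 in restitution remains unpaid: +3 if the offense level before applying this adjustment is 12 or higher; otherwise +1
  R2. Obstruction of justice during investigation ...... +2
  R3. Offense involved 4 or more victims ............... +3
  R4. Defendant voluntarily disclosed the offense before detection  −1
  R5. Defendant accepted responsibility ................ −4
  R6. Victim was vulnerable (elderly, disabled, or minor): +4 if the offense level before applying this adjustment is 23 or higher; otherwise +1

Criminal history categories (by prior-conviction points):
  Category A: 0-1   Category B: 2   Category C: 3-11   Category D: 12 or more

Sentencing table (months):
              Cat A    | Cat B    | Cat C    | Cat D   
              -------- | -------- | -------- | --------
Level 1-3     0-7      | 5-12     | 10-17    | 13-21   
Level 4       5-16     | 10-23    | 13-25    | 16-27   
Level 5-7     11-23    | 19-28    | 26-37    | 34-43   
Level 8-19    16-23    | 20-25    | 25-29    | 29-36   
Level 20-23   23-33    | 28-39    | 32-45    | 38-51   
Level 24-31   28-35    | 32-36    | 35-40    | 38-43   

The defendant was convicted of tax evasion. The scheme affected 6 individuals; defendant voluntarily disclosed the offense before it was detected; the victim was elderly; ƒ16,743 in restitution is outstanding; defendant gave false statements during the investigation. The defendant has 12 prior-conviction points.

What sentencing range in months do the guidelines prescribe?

Base offense level for tax evasion: 5.
R1 applies (level before this adjustment is 5 < 12, so +1): 5 + 1 = 6.
R2 applies: 6 + 2 = 8.
R3 applies: 8 + 3 = 11.
R4 applies: 11 − 1 = 10.
R6 applies (level before this adjustment is 10 < 23, so +1): 10 + 1 = 11.
Final offense level: 11.
Criminal history: 12 prior points → Category D (12+).
Level 11 falls in the 8-19 band.
Grid: Level 8-19 × Category D = 29-36 months.

29-36 months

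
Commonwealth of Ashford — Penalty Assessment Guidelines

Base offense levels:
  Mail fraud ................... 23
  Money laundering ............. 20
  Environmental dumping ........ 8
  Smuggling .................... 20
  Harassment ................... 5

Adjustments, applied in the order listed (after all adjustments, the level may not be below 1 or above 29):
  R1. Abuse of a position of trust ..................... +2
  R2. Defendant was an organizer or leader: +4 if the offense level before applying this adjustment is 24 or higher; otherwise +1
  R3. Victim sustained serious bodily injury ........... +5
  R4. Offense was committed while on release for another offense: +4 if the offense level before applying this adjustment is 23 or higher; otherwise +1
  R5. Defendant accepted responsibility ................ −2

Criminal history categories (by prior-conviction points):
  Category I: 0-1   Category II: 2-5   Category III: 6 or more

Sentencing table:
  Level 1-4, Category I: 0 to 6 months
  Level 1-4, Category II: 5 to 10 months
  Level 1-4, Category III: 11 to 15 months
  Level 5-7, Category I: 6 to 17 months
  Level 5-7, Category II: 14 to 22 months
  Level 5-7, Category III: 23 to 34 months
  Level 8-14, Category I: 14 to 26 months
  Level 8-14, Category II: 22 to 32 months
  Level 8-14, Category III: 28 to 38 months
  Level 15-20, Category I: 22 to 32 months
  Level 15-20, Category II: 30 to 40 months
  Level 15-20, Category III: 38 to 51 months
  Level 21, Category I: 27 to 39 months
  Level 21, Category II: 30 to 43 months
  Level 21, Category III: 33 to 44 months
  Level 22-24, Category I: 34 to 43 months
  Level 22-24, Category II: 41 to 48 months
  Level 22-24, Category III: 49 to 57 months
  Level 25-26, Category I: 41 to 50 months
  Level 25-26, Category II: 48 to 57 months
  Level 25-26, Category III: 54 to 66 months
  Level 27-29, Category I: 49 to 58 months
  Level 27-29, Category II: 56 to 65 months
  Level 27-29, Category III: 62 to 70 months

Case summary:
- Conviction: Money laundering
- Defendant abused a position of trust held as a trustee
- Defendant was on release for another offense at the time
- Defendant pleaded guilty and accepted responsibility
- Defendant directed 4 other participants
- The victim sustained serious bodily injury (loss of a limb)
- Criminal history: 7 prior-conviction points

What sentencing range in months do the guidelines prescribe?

Base offense level for money laundering: 20.
R1 applies: 20 + 2 = 22.
R2 applies (level before this adjustment is 22 < 24, so +1): 22 + 1 = 23.
R3 applies: 23 + 5 = 28.
R4 applies (level before this adjustment is 28 ≥ 23, so +4): 28 + 4 = 32.
R5 applies: 32 − 2 = 30.
Level 30 exceeds the maximum of 29; capped at 29.
Final offense level: 29.
Criminal history: 7 prior points → Category III (6+).
Level 29 falls in the 27-29 band.
Grid: Level 27-29 × Category III = 62-70 months.

62-70 months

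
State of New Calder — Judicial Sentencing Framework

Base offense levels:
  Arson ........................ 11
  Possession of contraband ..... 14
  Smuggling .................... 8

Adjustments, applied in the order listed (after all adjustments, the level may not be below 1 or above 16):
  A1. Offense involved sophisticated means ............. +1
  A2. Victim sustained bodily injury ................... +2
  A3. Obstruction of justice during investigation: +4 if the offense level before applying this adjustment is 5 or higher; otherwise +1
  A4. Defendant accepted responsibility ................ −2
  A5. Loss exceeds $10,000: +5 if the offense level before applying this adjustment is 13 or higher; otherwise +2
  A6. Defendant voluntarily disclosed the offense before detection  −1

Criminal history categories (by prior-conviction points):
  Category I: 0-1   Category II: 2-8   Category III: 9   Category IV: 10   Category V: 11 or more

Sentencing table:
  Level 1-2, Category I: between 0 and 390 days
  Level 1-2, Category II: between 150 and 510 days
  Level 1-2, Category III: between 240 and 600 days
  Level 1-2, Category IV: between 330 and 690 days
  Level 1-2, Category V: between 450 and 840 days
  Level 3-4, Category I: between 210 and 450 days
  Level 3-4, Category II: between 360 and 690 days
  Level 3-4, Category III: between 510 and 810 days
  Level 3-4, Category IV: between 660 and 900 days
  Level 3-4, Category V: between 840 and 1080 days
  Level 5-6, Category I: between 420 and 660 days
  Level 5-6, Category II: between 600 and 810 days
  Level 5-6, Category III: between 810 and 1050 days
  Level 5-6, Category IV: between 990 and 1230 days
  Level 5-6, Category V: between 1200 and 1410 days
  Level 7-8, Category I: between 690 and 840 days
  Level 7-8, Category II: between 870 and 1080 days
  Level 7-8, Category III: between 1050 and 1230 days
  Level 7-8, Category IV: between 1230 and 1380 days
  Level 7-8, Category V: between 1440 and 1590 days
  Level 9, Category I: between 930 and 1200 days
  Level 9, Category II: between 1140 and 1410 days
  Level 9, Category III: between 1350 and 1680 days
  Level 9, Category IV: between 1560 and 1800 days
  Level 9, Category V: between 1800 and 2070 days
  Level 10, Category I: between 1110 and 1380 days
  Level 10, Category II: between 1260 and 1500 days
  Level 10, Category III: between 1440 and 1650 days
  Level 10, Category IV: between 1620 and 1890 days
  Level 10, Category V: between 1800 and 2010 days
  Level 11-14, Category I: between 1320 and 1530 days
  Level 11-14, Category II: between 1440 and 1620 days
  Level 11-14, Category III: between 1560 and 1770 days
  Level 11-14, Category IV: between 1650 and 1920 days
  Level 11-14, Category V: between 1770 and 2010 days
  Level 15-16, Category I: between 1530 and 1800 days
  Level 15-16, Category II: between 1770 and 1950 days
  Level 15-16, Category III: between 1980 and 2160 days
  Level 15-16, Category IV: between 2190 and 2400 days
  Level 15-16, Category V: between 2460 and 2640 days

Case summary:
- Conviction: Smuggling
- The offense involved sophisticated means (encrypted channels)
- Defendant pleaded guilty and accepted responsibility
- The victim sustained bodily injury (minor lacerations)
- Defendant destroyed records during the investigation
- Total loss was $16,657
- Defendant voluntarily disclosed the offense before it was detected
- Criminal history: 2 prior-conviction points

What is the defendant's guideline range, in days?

Base offense level for smuggling: 8.
A1 applies: 8 + 1 = 9.
A2 applies: 9 + 2 = 11.
A3 applies (level before this adjustment is 11 ≥ 5, so +4): 11 + 4 = 15.
A4 applies: 15 − 2 = 13.
A5 applies (level before this adjustment is 13 ≥ 13, so +5): 13 + 5 = 18.
A6 applies: 18 − 1 = 17.
Level 17 exceeds the maximum of 16; capped at 16.
Final offense level: 16.
Criminal history: 2 prior points → Category II (2-8).
Level 16 falls in the 15-16 band.
Grid: Level 15-16 × Category II = 1770-1950 days.

1770-1950 days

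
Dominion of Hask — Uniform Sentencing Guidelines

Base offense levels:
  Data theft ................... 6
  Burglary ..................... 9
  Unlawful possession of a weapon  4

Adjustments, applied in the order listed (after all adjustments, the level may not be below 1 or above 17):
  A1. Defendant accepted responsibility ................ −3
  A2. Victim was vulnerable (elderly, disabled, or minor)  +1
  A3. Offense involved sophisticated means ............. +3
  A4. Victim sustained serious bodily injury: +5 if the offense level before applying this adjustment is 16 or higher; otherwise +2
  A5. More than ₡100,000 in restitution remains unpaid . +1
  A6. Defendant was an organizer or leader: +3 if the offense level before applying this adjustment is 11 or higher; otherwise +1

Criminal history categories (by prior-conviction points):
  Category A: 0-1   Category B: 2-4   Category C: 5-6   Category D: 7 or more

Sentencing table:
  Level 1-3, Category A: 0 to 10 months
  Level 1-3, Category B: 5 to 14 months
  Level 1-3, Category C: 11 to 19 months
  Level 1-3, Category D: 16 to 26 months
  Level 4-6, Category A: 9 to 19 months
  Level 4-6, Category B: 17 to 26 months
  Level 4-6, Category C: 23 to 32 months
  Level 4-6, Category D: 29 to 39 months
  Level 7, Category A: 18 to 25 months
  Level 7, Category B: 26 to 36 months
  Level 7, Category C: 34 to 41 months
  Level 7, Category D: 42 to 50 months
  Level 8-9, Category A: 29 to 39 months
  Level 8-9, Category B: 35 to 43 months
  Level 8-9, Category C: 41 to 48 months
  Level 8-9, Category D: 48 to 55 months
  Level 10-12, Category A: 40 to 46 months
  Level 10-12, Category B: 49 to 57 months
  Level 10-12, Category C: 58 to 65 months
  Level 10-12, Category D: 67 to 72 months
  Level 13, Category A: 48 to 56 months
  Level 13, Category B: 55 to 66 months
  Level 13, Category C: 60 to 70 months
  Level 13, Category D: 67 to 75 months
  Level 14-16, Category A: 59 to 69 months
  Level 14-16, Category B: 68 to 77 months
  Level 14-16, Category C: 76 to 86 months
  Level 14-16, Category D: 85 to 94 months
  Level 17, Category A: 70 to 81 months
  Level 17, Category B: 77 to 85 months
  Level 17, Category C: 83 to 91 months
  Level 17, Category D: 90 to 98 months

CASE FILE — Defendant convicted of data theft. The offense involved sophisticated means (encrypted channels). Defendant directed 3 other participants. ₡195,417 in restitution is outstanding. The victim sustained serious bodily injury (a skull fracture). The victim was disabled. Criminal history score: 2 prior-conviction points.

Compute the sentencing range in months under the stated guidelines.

Base offense level for data theft: 6.
A2 applies: 6 + 1 = 7.
A3 applies: 7 + 3 = 10.
A4 applies (level before this adjustment is 10 < 16, so +2): 10 + 2 = 12.
A5 applies: 12 + 1 = 13.
A6 applies (level before this adjustment is 13 ≥ 11, so +3): 13 + 3 = 16.
Final offense level: 16.
Criminal history: 2 prior points → Category B (2-4).
Level 16 falls in the 14-16 band.
Grid: Level 14-16 × Category B = 68-77 months.

68-77 months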